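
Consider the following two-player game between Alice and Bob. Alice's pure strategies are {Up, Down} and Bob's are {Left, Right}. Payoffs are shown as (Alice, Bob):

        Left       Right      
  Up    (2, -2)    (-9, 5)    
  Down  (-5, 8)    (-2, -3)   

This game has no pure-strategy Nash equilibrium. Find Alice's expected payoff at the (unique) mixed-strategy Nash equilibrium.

-7/2

For Alice to be willing to mix, Alice must be indifferent between Up and Down, which pins down Bob's mix.
  Alice's expected payoff from Up: q·2 + (1−q)·(-9) = 11q - 9
  Alice's expected payoff from Down: q·(-5) + (1−q)·(-2) = -3q - 2
  11q - 9 = -3q - 2  ⇒  14q = 7  ⇒  q = 1/2.
At equilibrium Alice is indifferent across rows, so Alice's payoff equals the payoff from Up: (1/2)·2 + (1/2)·(-9) = -7/2.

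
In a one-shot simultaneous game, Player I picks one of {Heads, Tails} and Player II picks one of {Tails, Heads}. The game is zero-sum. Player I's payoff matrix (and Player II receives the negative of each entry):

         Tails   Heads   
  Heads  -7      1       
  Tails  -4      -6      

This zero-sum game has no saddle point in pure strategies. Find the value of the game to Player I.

Player I's indifference between Heads and Tails determines Player II's mixing probability q:
  Player I's payoff from Heads: q·(-7) + (1−q)·1 = -8q + 1
  Player I's payoff from Tails: q·(-4) + (1−q)·(-6) = 2q - 6
  -8q + 1 = 2q - 6  ⇒  -10q = -7  ⇒  q = 7/10.
The value is Player I's expected payoff against this mix (using Heads): (7/10)·(-7) + (3/10)·1 = -23/5.

v = -23/5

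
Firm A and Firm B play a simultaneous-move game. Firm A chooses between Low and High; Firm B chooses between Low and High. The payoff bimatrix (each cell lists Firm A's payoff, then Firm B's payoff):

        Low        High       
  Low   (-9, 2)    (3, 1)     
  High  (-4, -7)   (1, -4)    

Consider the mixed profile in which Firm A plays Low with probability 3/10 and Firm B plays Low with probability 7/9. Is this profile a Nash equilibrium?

Given Firm A's mix p = 3/10, Firm B's payoff from Low is -43/10 but from High is -5/2. Firm B strictly prefers High, so Firm B would not mix.
So the proposed profile is not a Nash equilibrium.

No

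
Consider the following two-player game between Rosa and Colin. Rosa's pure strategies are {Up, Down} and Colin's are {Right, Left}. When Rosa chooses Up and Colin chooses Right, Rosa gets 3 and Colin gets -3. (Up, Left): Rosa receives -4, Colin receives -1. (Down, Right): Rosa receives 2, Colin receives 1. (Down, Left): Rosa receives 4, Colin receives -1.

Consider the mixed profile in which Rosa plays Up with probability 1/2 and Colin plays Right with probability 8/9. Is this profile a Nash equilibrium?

Yes

Check Colin's indifference given Rosa's mix p = 1/2:
  payoff from Right = -1; payoff from Left = -1 — equal.
Check Rosa's indifference given Colin's mix q = 8/9:
  payoff from Up = 20/9; payoff from Down = 20/9 — equal.
Both players are indifferent, so neither can profitably deviate.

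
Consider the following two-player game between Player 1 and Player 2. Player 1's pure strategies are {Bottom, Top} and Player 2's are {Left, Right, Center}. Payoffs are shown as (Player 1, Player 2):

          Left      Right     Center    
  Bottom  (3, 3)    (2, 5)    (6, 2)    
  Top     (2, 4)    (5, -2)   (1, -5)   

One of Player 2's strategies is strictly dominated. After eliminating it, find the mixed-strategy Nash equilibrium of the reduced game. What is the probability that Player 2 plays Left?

q = 3/4

Player 2's strategy Center is strictly dominated by Right: 5 > 2 and -2 > -5. Eliminate Center.
Player 1's indifference between Bottom and Top determines Player 2's mixing probability q:
  Player 1's payoff to Bottom: q·3 + (1−q)·2 = q + 2
  Player 1's payoff to Top: q·2 + (1−q)·5 = -3q + 5
  q + 2 = -3q + 5  ⇒  4q = 3  ⇒  q = 3/4.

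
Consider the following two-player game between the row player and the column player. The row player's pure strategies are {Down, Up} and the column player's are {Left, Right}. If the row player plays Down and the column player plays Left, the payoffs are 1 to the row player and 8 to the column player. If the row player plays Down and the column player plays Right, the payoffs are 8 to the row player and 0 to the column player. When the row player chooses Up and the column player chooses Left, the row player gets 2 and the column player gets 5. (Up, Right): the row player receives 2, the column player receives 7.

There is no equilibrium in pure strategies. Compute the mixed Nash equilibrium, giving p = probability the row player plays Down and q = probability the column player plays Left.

p = 1/5, q = 6/7

In a mixed equilibrium the column player is indifferent between Left and Right; this condition fixes p.
  the column player's payoff to Left: p·8 + (1−p)·5 = 3p + 5
  the column player's payoff to Right: p·0 + (1−p)·7 = -7p + 7
  3p + 5 = -7p + 7  ⇒  10p = 2  ⇒  p = 1/5.
For the row player to be willing to mix, the row player must be indifferent between Down and Up, which pins down the column player's mix.
  the row player's expected payoff from Down: q·1 + (1−q)·8 = -7q + 8
  the row player's expected payoff from Up: q·2 + (1−q)·2 = 2
  -7q + 8 = 2  ⇒  -7q = -6  ⇒  q = 6/7.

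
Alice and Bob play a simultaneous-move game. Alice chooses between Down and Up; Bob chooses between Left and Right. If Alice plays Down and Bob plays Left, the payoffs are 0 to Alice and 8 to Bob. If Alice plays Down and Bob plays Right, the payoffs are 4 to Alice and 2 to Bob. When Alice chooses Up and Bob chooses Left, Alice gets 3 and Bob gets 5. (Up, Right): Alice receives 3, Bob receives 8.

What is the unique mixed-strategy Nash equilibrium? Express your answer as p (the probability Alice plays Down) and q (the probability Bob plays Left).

Set Bob's expected payoff from Left equal to that from Right:
  Bob's expected payoff from Left: p·8 + (1−p)·5 = 3p + 5
  Bob's expected payoff from Right: p·2 + (1−p)·8 = -6p + 8
  3p + 5 = -6p + 8  ⇒  9p = 3  ⇒  p = 1/3.
For Alice to be willing to mix, Alice must be indifferent between Down and Up, which pins down Bob's mix.
  Alice's expected payoff from Down: q·0 + (1−q)·4 = -4q + 4
  Alice's expected payoff from Up: q·3 + (1−q)·3 = 3
  -4q + 4 = 3  ⇒  -4q = -1  ⇒  q = 1/4.

p = 1/3, q = 1/4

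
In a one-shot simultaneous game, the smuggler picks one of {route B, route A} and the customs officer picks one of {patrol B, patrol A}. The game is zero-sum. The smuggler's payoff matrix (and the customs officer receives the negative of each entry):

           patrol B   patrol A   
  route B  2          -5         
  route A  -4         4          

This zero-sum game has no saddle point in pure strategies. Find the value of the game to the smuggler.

For the smuggler to be willing to mix, the smuggler must be indifferent between route B and route A, which pins down the customs officer's mix.
  the smuggler's payoff from route B: q·2 + (1−q)·(-5) = 7q - 5
  the smuggler's payoff from route A: q·(-4) + (1−q)·4 = -8q + 4
  7q - 5 = -8q + 4  ⇒  15q = 9  ⇒  q = 3/5.
The value is the smuggler's expected payoff against this mix (using route B): (3/5)·2 + (2/5)·(-5) = -4/5.

v = -4/5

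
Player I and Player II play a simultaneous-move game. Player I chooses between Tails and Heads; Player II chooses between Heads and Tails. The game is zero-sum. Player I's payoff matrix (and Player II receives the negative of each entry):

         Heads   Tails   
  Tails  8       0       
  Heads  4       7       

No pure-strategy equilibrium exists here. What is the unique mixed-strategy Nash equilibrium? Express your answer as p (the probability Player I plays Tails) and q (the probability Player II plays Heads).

p = 3/11, q = 7/11

Player II's indifference between Heads and Tails determines Player I's mixing probability p:
  Player II's payoff from Heads: p·(-8) + (1−p)·(-4) = -4p - 4
  Player II's payoff from Tails: p·0 + (1−p)·(-7) = 7p - 7
  -4p - 4 = 7p - 7  ⇒  -11p = -3  ⇒  p = 3/11.
In a mixed equilibrium Player I is indifferent between Tails and Heads; this condition fixes q.
  Player I's payoff from Tails: q·8 + (1−q)·0 = 8q
  Player I's payoff from Heads: q·4 + (1−q)·7 = -3q + 7
  8q = -3q + 7  ⇒  11q = 7  ⇒  q = 7/11.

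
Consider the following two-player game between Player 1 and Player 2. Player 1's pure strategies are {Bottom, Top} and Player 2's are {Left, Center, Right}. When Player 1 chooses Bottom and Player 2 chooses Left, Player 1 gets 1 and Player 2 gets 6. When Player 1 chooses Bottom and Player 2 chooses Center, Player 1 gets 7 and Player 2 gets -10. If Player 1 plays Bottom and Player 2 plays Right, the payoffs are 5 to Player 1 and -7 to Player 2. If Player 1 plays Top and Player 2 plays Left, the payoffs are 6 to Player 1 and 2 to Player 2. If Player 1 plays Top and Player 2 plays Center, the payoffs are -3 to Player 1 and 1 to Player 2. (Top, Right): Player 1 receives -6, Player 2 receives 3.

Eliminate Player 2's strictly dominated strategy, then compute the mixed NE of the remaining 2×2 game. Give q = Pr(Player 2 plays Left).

q = 11/16

Player 2's strategy Center is strictly dominated by Right: -7 > -10 and 3 > 1. Eliminate Center.
In a mixed equilibrium Player 1 is indifferent between Bottom and Top; this condition fixes q.
  Player 1's expected payoff from Bottom: q·1 + (1−q)·5 = -4q + 5
  Player 1's expected payoff from Top: q·6 + (1−q)·(-6) = 12q - 6
  -4q + 5 = 12q - 6  ⇒  -16q = -11  ⇒  q = 11/16.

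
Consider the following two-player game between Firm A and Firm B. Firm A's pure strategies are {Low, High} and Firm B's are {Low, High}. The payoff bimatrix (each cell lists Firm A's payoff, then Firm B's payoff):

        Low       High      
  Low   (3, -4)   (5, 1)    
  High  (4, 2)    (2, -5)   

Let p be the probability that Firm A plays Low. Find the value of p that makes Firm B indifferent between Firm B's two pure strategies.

Firm A's mix must leave Firm B indifferent between Low and High.
  Firm B's payoff to Low: p·(-4) + (1−p)·2 = -6p + 2
  Firm B's payoff to High: p·1 + (1−p)·(-5) = 6p - 5
  -6p + 2 = 6p - 5  ⇒  -12p = -7  ⇒  p = 7/12.

p = 7/12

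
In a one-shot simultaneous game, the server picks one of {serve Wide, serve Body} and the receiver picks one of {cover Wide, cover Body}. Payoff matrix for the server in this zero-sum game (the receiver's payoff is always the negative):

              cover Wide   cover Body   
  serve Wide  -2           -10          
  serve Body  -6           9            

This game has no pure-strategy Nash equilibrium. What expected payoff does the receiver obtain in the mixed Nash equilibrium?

Set the receiver's expected payoff from cover Wide equal to that from cover Body:
  the receiver's payoff from cover Wide: p·2 + (1−p)·6 = -4p + 6
  the receiver's payoff from cover Body: p·10 + (1−p)·(-9) = 19p - 9
  -4p + 6 = 19p - 9  ⇒  -23p = -15  ⇒  p = 15/23.
At equilibrium the receiver is indifferent across columns, so the receiver's payoff equals the payoff from cover Wide: (15/23)·2 + (8/23)·6 = 78/23.

78/23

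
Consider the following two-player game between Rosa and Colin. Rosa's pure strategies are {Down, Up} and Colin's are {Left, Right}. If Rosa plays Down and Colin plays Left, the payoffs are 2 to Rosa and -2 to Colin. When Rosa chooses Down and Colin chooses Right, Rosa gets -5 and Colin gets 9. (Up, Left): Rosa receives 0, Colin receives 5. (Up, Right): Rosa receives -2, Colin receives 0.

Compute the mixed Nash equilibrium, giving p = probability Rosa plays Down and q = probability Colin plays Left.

Rosa's mix must leave Colin indifferent between Left and Right.
  Colin's expected payoff from Left: p·(-2) + (1−p)·5 = -7p + 5
  Colin's expected payoff from Right: p·9 + (1−p)·0 = 9p
  -7p + 5 = 9p  ⇒  -16p = -5  ⇒  p = 5/16.
Colin's mix must leave Rosa indifferent between Down and Up.
  Rosa's payoff to Down: q·2 + (1−q)·(-5) = 7q - 5
  Rosa's payoff to Up: q·0 + (1−q)·(-2) = 2q - 2
  7q - 5 = 2q - 2  ⇒  5q = 3  ⇒  q = 3/5.

p = 5/16, q = 3/5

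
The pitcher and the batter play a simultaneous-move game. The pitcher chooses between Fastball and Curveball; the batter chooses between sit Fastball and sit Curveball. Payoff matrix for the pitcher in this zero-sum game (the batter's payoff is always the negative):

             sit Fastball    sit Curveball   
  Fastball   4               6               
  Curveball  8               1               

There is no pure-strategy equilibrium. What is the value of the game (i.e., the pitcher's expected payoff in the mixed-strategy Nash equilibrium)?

v = 44/9

The batter's mix must leave the pitcher indifferent between Fastball and Curveball.
  the pitcher's expected payoff from Fastball: q·4 + (1−q)·6 = -2q + 6
  the pitcher's expected payoff from Curveball: q·8 + (1−q)·1 = 7q + 1
  -2q + 6 = 7q + 1  ⇒  -9q = -5  ⇒  q = 5/9.
The value is the pitcher's expected payoff against this mix (using Fastball): (5/9)·4 + (4/9)·6 = 44/9.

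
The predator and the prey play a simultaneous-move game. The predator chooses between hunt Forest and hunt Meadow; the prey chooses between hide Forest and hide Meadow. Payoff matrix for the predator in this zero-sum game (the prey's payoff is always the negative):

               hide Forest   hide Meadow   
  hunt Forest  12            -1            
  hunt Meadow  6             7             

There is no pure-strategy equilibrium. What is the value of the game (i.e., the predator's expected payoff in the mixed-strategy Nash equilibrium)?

The prey's mix must leave the predator indifferent between hunt Forest and hunt Meadow.
  the predator's expected payoff from hunt Forest: q·12 + (1−q)·(-1) = 13q - 1
  the predator's expected payoff from hunt Meadow: q·6 + (1−q)·7 = -q + 7
  13q - 1 = -q + 7  ⇒  14q = 8  ⇒  q = 4/7.
The value is the predator's expected payoff against this mix (using hunt Forest): (4/7)·12 + (3/7)·(-1) = 45/7.

v = 45/7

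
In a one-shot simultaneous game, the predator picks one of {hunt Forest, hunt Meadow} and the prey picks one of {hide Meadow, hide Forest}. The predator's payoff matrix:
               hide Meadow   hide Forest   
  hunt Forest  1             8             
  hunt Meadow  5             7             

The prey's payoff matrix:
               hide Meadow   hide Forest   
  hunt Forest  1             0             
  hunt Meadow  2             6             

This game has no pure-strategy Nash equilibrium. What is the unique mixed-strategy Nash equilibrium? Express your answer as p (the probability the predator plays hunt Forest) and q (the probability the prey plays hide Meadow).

In a mixed equilibrium the prey is indifferent between hide Meadow and hide Forest; this condition fixes p.
  the prey's payoff to hide Meadow: p·1 + (1−p)·2 = -p + 2
  the prey's payoff to hide Forest: p·0 + (1−p)·6 = -6p + 6
  -p + 2 = -6p + 6  ⇒  5p = 4  ⇒  p = 4/5.
Set the predator's expected payoff from hunt Forest equal to that from hunt Meadow:
  the predator's payoff from hunt Forest: q·1 + (1−q)·8 = -7q + 8
  the predator's payoff from hunt Meadow: q·5 + (1−q)·7 = -2q + 7
  -7q + 8 = -2q + 7  ⇒  -5q = -1  ⇒  q = 1/5.

p = 4/5, q = 1/5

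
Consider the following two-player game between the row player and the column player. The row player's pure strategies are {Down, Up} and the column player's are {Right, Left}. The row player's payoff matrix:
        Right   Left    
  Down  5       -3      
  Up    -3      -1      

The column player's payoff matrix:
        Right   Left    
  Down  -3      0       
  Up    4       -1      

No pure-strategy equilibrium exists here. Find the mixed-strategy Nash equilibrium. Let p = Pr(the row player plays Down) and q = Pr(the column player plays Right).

In a mixed equilibrium the column player is indifferent between Right and Left; this condition fixes p.
  the column player's payoff to Right: p·(-3) + (1−p)·4 = -7p + 4
  the column player's payoff to Left: p·0 + (1−p)·(-1) = p - 1
  -7p + 4 = p - 1  ⇒  -8p = -5  ⇒  p = 5/8.
Set the row player's expected payoff from Down equal to that from Up:
  the row player's expected payoff from Down: q·5 + (1−q)·(-3) = 8q - 3
  the row player's expected payoff from Up: q·(-3) + (1−q)·(-1) = -2q - 1
  8q - 3 = -2q - 1  ⇒  10q = 2  ⇒  q = 1/5.

p = 5/8, q = 1/5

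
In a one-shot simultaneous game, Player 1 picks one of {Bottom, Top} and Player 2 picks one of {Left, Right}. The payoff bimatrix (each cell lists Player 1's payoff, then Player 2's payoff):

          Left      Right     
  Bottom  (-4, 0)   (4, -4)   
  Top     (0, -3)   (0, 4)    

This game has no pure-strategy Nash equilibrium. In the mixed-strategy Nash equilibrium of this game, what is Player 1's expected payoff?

0

Player 1's indifference between Bottom and Top determines Player 2's mixing probability q:
  Player 1's expected payoff from Bottom: q·(-4) + (1−q)·4 = -8q + 4
  Player 1's expected payoff from Top: q·0 + (1−q)·0 = 0
  -8q + 4 = 0  ⇒  -8q = -4  ⇒  q = 1/2.
At equilibrium Player 1 is indifferent across rows, so Player 1's payoff equals the payoff from Bottom: (1/2)·(-4) + (1/2)·4 = 0.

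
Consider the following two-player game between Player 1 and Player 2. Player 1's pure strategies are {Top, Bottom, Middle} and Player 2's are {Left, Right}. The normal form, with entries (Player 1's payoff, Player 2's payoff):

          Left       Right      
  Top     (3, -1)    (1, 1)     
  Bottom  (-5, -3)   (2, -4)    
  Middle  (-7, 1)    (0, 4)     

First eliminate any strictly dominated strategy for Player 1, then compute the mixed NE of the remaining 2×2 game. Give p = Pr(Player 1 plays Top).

p = 1/3

Player 1's strategy Middle is strictly dominated by Bottom: -5 > -7 and 2 > 0. Eliminate Middle.
Player 2's indifference between Left and Right determines Player 1's mixing probability p:
  Player 2's expected payoff from Left: p·(-1) + (1−p)·(-3) = 2p - 3
  Player 2's expected payoff from Right: p·1 + (1−p)·(-4) = 5p - 4
  2p - 3 = 5p - 4  ⇒  -3p = -1  ⇒  p = 1/3.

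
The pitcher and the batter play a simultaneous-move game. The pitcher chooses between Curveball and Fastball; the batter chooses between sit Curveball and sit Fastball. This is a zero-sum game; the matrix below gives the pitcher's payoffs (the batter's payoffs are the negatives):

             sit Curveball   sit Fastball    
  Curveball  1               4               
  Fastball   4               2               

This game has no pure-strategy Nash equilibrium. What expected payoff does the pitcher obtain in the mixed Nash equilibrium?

14/5

The pitcher's indifference between Curveball and Fastball determines the batter's mixing probability q:
  the pitcher's payoff to Curveball: q·1 + (1−q)·4 = -3q + 4
  the pitcher's payoff to Fastball: q·4 + (1−q)·2 = 2q + 2
  -3q + 4 = 2q + 2  ⇒  -5q = -2  ⇒  q = 2/5.
At equilibrium the pitcher is indifferent across rows, so the pitcher's payoff equals the payoff from Curveball: (2/5)·1 + (3/5)·4 = 14/5.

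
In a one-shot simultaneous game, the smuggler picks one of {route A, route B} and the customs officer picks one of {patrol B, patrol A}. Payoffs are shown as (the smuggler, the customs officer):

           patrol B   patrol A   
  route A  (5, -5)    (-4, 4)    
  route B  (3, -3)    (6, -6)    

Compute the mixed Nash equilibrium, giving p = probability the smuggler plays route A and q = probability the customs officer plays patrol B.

In a mixed equilibrium the customs officer is indifferent between patrol B and patrol A; this condition fixes p.
  the customs officer's expected payoff from patrol B: p·(-5) + (1−p)·(-3) = -2p - 3
  the customs officer's expected payoff from patrol A: p·4 + (1−p)·(-6) = 10p - 6
  -2p - 3 = 10p - 6  ⇒  -12p = -3  ⇒  p = 1/4.
In a mixed equilibrium the smuggler is indifferent between route A and route B; this condition fixes q.
  the smuggler's payoff to route A: q·5 + (1−q)·(-4) = 9q - 4
  the smuggler's payoff to route B: q·3 + (1−q)·6 = -3q + 6
  9q - 4 = -3q + 6  ⇒  12q = 10  ⇒  q = 5/6.

p = 1/4, q = 5/6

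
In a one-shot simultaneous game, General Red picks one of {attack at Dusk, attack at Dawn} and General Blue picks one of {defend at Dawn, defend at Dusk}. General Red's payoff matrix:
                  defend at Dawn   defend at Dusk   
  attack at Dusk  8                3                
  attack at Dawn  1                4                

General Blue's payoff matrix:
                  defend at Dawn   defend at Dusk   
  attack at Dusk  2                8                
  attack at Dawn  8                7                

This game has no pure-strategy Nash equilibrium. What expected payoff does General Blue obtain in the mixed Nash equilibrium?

Set General Blue's expected payoff from defend at Dawn equal to that from defend at Dusk:
  General Blue's payoff to defend at Dawn: p·2 + (1−p)·8 = -6p + 8
  General Blue's payoff to defend at Dusk: p·8 + (1−p)·7 = p + 7
  -6p + 8 = p + 7  ⇒  -7p = -1  ⇒  p = 1/7.
At equilibrium General Blue is indifferent across columns, so General Blue's payoff equals the payoff from defend at Dawn: (1/7)·2 + (6/7)·8 = 50/7.

50/7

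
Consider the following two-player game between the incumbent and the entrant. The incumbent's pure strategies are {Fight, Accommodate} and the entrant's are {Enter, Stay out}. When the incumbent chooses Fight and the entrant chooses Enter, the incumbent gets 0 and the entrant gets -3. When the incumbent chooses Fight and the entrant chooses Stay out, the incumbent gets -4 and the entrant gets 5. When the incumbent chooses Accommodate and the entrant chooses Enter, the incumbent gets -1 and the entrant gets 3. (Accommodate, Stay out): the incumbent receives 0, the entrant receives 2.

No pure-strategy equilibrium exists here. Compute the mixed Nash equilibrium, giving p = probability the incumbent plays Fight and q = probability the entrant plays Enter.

p = 1/9, q = 4/5

The incumbent's mix must leave the entrant indifferent between Enter and Stay out.
  the entrant's payoff to Enter: p·(-3) + (1−p)·3 = -6p + 3
  the entrant's payoff to Stay out: p·5 + (1−p)·2 = 3p + 2
  -6p + 3 = 3p + 2  ⇒  -9p = -1  ⇒  p = 1/9.
The entrant's mix must leave the incumbent indifferent between Fight and Accommodate.
  the incumbent's payoff from Fight: q·0 + (1−q)·(-4) = 4q - 4
  the incumbent's payoff from Accommodate: q·(-1) + (1−q)·0 = -q
  4q - 4 = -q  ⇒  5q = 4  ⇒  q = 4/5.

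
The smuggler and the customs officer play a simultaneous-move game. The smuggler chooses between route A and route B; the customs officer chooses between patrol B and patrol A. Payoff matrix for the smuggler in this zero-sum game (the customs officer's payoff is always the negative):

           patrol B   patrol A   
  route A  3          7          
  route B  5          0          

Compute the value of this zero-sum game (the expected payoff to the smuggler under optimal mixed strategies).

v = 35/9

In a mixed equilibrium the smuggler is indifferent between route A and route B; this condition fixes q.
  the smuggler's expected payoff from route A: q·3 + (1−q)·7 = -4q + 7
  the smuggler's expected payoff from route B: q·5 + (1−q)·0 = 5q
  -4q + 7 = 5q  ⇒  -9q = -7  ⇒  q = 7/9.
The value is the smuggler's expected payoff against this mix (using route A): (7/9)·3 + (2/9)·7 = 35/9.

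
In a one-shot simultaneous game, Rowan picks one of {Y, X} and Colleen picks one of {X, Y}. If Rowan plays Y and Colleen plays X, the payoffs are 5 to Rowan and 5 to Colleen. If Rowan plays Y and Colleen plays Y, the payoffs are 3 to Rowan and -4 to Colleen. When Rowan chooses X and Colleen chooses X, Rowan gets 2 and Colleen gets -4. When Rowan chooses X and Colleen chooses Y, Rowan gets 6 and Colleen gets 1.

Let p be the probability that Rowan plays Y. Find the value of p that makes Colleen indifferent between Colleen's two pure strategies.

p = 5/14

Set Colleen's expected payoff from X equal to that from Y:
  Colleen's payoff from X: p·5 + (1−p)·(-4) = 9p - 4
  Colleen's payoff from Y: p·(-4) + (1−p)·1 = -5p + 1
  9p - 4 = -5p + 1  ⇒  14p = 5  ⇒  p = 5/14.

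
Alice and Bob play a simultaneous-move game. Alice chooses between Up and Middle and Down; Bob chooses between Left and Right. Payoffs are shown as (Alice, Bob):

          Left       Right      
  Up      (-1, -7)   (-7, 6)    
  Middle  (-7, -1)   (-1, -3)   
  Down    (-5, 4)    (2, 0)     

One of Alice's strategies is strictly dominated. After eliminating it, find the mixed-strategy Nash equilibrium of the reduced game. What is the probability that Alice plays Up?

p = 4/17

Alice's strategy Middle is strictly dominated by Down: -5 > -7 and 2 > -1. Eliminate Middle.
Alice's mix must leave Bob indifferent between Left and Right.
  Bob's payoff from Left: p·(-7) + (1−p)·4 = -11p + 4
  Bob's payoff from Right: p·6 + (1−p)·0 = 6p
  -11p + 4 = 6p  ⇒  -17p = -4  ⇒  p = 4/17.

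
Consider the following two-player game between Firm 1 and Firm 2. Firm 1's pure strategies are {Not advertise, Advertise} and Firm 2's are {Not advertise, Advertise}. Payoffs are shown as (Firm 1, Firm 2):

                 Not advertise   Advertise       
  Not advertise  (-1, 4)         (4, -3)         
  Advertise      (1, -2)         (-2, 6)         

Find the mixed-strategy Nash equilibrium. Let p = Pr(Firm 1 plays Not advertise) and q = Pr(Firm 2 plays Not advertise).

In a mixed equilibrium Firm 2 is indifferent between Not advertise and Advertise; this condition fixes p.
  Firm 2's payoff to Not advertise: p·4 + (1−p)·(-2) = 6p - 2
  Firm 2's payoff to Advertise: p·(-3) + (1−p)·6 = -9p + 6
  6p - 2 = -9p + 6  ⇒  15p = 8  ⇒  p = 8/15.
Firm 2's mix must leave Firm 1 indifferent between Not advertise and Advertise.
  Firm 1's payoff from Not advertise: q·(-1) + (1−q)·4 = -5q + 4
  Firm 1's payoff from Advertise: q·1 + (1−q)·(-2) = 3q - 2
  -5q + 4 = 3q - 2  ⇒  -8q = -6  ⇒  q = 3/4.

p = 8/15, q = 3/4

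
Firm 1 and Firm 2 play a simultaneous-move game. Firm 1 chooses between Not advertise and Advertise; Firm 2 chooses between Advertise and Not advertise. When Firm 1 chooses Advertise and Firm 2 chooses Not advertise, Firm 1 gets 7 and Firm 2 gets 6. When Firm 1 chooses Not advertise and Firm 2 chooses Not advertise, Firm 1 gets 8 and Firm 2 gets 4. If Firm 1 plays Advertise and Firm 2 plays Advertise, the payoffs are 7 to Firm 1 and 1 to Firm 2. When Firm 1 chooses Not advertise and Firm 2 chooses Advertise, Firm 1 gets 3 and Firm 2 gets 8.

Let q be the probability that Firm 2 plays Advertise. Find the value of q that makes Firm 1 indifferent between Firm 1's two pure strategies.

Firm 1's indifference between Not advertise and Advertise determines Firm 2's mixing probability q:
  Firm 1's payoff to Not advertise: q·3 + (1−q)·8 = -5q + 8
  Firm 1's payoff to Advertise: q·7 + (1−q)·7 = 7
  -5q + 8 = 7  ⇒  -5q = -1  ⇒  q = 1/5.

q = 1/5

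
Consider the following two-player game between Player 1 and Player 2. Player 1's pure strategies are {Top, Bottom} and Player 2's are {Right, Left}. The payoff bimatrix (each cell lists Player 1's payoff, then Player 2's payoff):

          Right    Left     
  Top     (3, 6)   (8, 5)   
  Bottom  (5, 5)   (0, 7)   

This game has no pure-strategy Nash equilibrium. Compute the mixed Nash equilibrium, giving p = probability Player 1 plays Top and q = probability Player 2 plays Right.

p = 2/3, q = 4/5

Set Player 2's expected payoff from Right equal to that from Left:
  Player 2's payoff from Right: p·6 + (1−p)·5 = p + 5
  Player 2's payoff from Left: p·5 + (1−p)·7 = -2p + 7
  p + 5 = -2p + 7  ⇒  3p = 2  ⇒  p = 2/3.
Player 1's indifference between Top and Bottom determines Player 2's mixing probability q:
  Player 1's payoff to Top: q·3 + (1−q)·8 = -5q + 8
  Player 1's payoff to Bottom: q·5 + (1−q)·0 = 5q
  -5q + 8 = 5q  ⇒  -10q = -8  ⇒  q = 4/5.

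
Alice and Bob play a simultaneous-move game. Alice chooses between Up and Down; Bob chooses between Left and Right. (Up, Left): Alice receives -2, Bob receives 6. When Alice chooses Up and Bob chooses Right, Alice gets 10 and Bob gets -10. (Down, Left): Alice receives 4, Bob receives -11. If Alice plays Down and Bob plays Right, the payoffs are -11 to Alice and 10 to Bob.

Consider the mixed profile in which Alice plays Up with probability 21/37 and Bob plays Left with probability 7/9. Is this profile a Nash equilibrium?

Check Bob's indifference given Alice's mix p = 21/37:
  payoff from Left = -50/37; payoff from Right = -50/37 — equal.
Check Alice's indifference given Bob's mix q = 7/9:
  payoff from Up = 2/3; payoff from Down = 2/3 — equal.
Both players are indifferent, so neither can profitably deviate.

Yes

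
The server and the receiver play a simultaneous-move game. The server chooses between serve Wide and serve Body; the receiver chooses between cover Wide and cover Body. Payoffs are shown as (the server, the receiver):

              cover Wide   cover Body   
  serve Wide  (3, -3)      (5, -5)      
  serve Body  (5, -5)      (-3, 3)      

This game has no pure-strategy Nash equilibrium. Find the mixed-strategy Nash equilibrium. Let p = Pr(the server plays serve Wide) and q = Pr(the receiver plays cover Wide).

p = 4/5, q = 4/5

In a mixed equilibrium the receiver is indifferent between cover Wide and cover Body; this condition fixes p.
  the receiver's payoff to cover Wide: p·(-3) + (1−p)·(-5) = 2p - 5
  the receiver's payoff to cover Body: p·(-5) + (1−p)·3 = -8p + 3
  2p - 5 = -8p + 3  ⇒  10p = 8  ⇒  p = 4/5.
The server's indifference between serve Wide and serve Body determines the receiver's mixing probability q:
  the server's payoff to serve Wide: q·3 + (1−q)·5 = -2q + 5
  the server's payoff to serve Body: q·5 + (1−q)·(-3) = 8q - 3
  -2q + 5 = 8q - 3  ⇒  -10q = -8  ⇒  q = 4/5.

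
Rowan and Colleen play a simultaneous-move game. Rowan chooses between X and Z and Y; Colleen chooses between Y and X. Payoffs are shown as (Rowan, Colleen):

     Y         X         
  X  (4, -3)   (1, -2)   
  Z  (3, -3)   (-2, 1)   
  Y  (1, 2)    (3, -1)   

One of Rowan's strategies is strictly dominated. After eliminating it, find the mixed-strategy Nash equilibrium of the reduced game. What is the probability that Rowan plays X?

p = 3/4

Rowan's strategy Z is strictly dominated by X: 4 > 3 and 1 > -2. Eliminate Z.
Set Colleen's expected payoff from Y equal to that from X:
  Colleen's payoff from Y: p·(-3) + (1−p)·2 = -5p + 2
  Colleen's payoff from X: p·(-2) + (1−p)·(-1) = -p - 1
  -5p + 2 = -p - 1  ⇒  -4p = -3  ⇒  p = 3/4.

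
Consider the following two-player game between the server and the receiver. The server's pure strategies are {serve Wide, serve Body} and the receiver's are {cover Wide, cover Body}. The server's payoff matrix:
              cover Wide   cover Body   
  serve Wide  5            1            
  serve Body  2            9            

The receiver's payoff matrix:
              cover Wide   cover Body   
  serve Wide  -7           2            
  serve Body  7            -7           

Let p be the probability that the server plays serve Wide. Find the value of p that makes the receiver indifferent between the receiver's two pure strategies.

p = 14/23

Set the receiver's expected payoff from cover Wide equal to that from cover Body:
  the receiver's payoff from cover Wide: p·(-7) + (1−p)·7 = -14p + 7
  the receiver's payoff from cover Body: p·2 + (1−p)·(-7) = 9p - 7
  -14p + 7 = 9p - 7  ⇒  -23p = -14  ⇒  p = 14/23.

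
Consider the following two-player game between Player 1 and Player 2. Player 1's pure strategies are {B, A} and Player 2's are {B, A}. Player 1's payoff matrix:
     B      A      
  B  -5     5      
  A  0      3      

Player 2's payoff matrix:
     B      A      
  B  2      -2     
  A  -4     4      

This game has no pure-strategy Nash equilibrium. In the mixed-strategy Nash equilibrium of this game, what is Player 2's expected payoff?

0

In a mixed equilibrium Player 2 is indifferent between B and A; this condition fixes p.
  Player 2's payoff from B: p·2 + (1−p)·(-4) = 6p - 4
  Player 2's payoff from A: p·(-2) + (1−p)·4 = -6p + 4
  6p - 4 = -6p + 4  ⇒  12p = 8  ⇒  p = 2/3.
At equilibrium Player 2 is indifferent across columns, so Player 2's payoff equals the payoff from B: (2/3)·2 + (1/3)·(-4) = 0.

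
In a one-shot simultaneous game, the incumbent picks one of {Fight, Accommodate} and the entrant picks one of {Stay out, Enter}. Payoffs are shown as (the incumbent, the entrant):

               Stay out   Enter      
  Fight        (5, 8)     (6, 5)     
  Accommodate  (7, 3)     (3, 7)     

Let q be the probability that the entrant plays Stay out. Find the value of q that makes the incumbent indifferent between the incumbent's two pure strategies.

q = 3/5

For the incumbent to be willing to mix, the incumbent must be indifferent between Fight and Accommodate, which pins down the entrant's mix.
  the incumbent's payoff from Fight: q·5 + (1−q)·6 = -q + 6
  the incumbent's payoff from Accommodate: q·7 + (1−q)·3 = 4q + 3
  -q + 6 = 4q + 3  ⇒  -5q = -3  ⇒  q = 3/5.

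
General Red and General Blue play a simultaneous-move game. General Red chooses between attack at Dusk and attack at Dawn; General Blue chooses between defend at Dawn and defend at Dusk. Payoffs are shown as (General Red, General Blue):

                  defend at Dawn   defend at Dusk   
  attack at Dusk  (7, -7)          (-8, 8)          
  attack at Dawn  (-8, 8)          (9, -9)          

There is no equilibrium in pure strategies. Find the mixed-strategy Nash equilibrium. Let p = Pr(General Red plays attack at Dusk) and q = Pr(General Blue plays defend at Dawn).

p = 17/32, q = 17/32

In a mixed equilibrium General Blue is indifferent between defend at Dawn and defend at Dusk; this condition fixes p.
  General Blue's payoff from defend at Dawn: p·(-7) + (1−p)·8 = -15p + 8
  General Blue's payoff from defend at Dusk: p·8 + (1−p)·(-9) = 17p - 9
  -15p + 8 = 17p - 9  ⇒  -32p = -17  ⇒  p = 17/32.
In a mixed equilibrium General Red is indifferent between attack at Dusk and attack at Dawn; this condition fixes q.
  General Red's payoff from attack at Dusk: q·7 + (1−q)·(-8) = 15q - 8
  General Red's payoff from attack at Dawn: q·(-8) + (1−q)·9 = -17q + 9
  15q - 8 = -17q + 9  ⇒  32q = 17  ⇒  q = 17/32.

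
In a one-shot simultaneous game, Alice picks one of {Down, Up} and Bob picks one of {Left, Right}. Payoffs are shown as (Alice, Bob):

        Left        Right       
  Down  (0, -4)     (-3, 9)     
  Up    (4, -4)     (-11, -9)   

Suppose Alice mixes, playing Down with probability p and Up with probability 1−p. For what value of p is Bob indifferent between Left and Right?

For Bob to be willing to mix, Bob must be indifferent between Left and Right, which pins down Alice's mix.
  Bob's payoff to Left: p·(-4) + (1−p)·(-4) = -4
  Bob's payoff to Right: p·9 + (1−p)·(-9) = 18p - 9
  -4 = 18p - 9  ⇒  -18p = -5  ⇒  p = 5/18.

p = 5/18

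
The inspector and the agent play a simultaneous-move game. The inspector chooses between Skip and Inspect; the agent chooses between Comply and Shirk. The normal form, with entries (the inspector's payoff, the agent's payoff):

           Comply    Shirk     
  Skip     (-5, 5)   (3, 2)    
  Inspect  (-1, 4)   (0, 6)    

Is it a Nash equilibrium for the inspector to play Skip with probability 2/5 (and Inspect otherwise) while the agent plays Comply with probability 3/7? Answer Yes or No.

Check the agent's indifference given the inspector's mix p = 2/5:
  payoff from Comply = 22/5; payoff from Shirk = 22/5 — equal.
Check the inspector's indifference given the agent's mix q = 3/7:
  payoff from Skip = -3/7; payoff from Inspect = -3/7 — equal.
Both players are indifferent, so neither can profitably deviate.

Yes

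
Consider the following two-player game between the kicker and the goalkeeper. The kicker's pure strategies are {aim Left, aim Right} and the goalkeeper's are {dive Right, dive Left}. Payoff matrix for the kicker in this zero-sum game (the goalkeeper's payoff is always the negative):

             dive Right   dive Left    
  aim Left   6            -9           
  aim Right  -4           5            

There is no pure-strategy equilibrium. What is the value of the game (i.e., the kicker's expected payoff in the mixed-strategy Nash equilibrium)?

v = -1/4

Set the kicker's expected payoff from aim Left equal to that from aim Right:
  the kicker's payoff to aim Left: q·6 + (1−q)·(-9) = 15q - 9
  the kicker's payoff to aim Right: q·(-4) + (1−q)·5 = -9q + 5
  15q - 9 = -9q + 5  ⇒  24q = 14  ⇒  q = 7/12.
The value is the kicker's expected payoff against this mix (using aim Left): (7/12)·6 + (5/12)·(-9) = -1/4.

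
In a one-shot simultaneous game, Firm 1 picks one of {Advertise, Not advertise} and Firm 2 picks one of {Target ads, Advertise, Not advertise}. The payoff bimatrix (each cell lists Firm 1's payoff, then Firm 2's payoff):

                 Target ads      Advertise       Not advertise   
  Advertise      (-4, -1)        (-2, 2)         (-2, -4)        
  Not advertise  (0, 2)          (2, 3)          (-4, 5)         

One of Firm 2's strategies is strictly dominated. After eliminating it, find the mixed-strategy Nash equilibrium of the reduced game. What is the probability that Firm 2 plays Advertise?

q = 1/3

Firm 2's strategy Target ads is strictly dominated by Advertise: 2 > -1 and 3 > 2. Eliminate Target ads.
Firm 2's mix must leave Firm 1 indifferent between Advertise and Not advertise.
  Firm 1's payoff to Advertise: q·(-2) + (1−q)·(-2) = -2
  Firm 1's payoff to Not advertise: q·2 + (1−q)·(-4) = 6q - 4
  -2 = 6q - 4  ⇒  -6q = -2  ⇒  q = 1/3.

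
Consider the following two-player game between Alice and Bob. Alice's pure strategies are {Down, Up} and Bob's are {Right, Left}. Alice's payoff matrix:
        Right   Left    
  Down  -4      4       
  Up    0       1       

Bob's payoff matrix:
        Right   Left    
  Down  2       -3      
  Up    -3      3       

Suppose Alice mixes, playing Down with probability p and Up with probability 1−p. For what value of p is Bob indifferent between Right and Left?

p = 6/11

Alice's mix must leave Bob indifferent between Right and Left.
  Bob's payoff from Right: p·2 + (1−p)·(-3) = 5p - 3
  Bob's payoff from Left: p·(-3) + (1−p)·3 = -6p + 3
  5p - 3 = -6p + 3  ⇒  11p = 6  ⇒  p = 6/11.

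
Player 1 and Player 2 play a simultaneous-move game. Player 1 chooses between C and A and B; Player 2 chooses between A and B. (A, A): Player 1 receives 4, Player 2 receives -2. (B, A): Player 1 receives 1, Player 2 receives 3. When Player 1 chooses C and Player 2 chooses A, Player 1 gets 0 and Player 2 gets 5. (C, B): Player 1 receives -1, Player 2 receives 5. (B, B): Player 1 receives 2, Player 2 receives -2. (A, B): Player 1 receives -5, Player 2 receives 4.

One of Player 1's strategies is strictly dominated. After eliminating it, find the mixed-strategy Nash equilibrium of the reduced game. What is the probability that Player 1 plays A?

Player 1's strategy C is strictly dominated by B: 1 > 0 and 2 > -1. Eliminate C.
Set Player 2's expected payoff from A equal to that from B:
  Player 2's payoff to A: p·(-2) + (1−p)·3 = -5p + 3
  Player 2's payoff to B: p·4 + (1−p)·(-2) = 6p - 2
  -5p + 3 = 6p - 2  ⇒  -11p = -5  ⇒  p = 5/11.

p = 5/11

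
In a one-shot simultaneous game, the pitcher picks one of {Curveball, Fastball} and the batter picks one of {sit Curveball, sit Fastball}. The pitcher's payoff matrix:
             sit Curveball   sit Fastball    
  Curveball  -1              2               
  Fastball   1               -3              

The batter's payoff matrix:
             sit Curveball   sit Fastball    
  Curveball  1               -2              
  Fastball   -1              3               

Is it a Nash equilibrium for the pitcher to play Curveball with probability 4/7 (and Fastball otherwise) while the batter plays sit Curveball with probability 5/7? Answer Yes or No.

Check the batter's indifference given the pitcher's mix p = 4/7:
  payoff from sit Curveball = 1/7; payoff from sit Fastball = 1/7 — equal.
Check the pitcher's indifference given the batter's mix q = 5/7:
  payoff from Curveball = -1/7; payoff from Fastball = -1/7 — equal.
Both players are indifferent, so neither can profitably deviate.

Yes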